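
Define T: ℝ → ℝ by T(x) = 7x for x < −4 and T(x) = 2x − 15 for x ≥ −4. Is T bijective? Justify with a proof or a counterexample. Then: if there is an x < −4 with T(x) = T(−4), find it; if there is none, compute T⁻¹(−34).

-34/7

Both pieces are strictly increasing (slopes 7 and 2), so each is injective on its own interval.
The left piece maps (−∞, −4) onto (−∞, −28); the right piece maps [−4, ∞) onto [−23, ∞).
The images leave a gap (−28 has no preimage), so T is not surjective, hence not bijective.
Because the two images are disjoint, no x < −4 has T(x) = T(−4), so we compute T⁻¹(−34): −34 lies in (−∞, −28), so solve 7x = −34: x = (−34 − 0)/7 = −34/7.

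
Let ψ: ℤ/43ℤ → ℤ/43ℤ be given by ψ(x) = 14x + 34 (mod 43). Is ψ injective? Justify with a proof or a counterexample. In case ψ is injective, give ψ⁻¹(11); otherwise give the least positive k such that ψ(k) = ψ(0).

26

Suppose ψ(a) = ψ(b) in ℤ/43ℤ. Then 14a + 34 ≡ 14b + 34 (mod 43), so 14(a − b) ≡ 0 (mod 43).
Since gcd(14, 43) = 1, 14 is invertible modulo 43, thus a − b ≡ 0 (mod 43), i.e. a = b.
Hence ψ is injective.
We now compute 14⁻¹ mod 43 explicitly. Euclid's algorithm: 43 = 3·14 + 1; back-substituting gives 1 = 40·14 − 13·43, so 14⁻¹ ≡ 40 (mod 43).
Since ψ is injective, we compute ψ⁻¹(11): solve 14x + 34 ≡ 11 (mod 43), i.e. 14x ≡ 20 (mod 43).
Multiplying by 14⁻¹ = 40 gives x ≡ 40·20 = 800 = 18·43 + 26 ≡ 26 (mod 43).
Check: ψ(26) = 14·26 + 34 = 398 = 9·43 + 11 ≡ 11 (mod 43).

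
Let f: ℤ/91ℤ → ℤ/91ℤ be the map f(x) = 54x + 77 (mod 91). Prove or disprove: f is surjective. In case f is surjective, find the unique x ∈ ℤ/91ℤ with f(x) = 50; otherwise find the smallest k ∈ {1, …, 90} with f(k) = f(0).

Since gcd(54, 91) = 1, 54 is invertible modulo 91. Euclid's algorithm: 91 = 1·54 + 37, 54 = 1·37 + 17, 37 = 2·17 + 3, 17 = 5·3 + 2, 3 = 1·2 + 1; back-substituting gives 1 = 59·54 − 35·91, so 54⁻¹ ≡ 59 (mod 91).
For any y ∈ ℤ/91ℤ, x = 59(y − 77) mod 91 satisfies f(x) = 54·59(y − 77) + 77 ≡ y (since 54·59 ≡ 1 mod 91). So every y has a preimage.
Thus f is surjective.
Since f is surjective, we find f⁻¹(50): we need 54x ≡ 50 − 77 ≡ 64 (mod 91). Using 54⁻¹ = 59: x ≡ 59·64 = 3776 = 41·91 + 45, so x = 45.
Check: f(45) = 54·45 + 77 = 2507 = 27·91 + 50 ≡ 50 (mod 91).

45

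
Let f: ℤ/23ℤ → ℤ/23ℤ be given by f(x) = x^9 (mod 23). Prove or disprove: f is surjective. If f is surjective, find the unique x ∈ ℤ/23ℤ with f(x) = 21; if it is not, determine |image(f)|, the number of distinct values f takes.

14

Since 23 is prime, the nonzero elements of ℤ/23ℤ form a cyclic group of order 22.
As gcd(9, 22) = 1, raising to the 9th power is a bijection on this group: if a^9 ≡ b^9 then (ab^{−1})^9 = 1, and the only element of order dividing gcd(9, 22) = 1 is 1, so a = b.
With f(0) = 0 this makes f injective on all of ℤ/23ℤ, hence bijective (finite equal-size domain and codomain). In particular f is surjective.
Since f is surjective, we find the preimage of 21. The inverse of x ↦ x^9 on (ℤ/23ℤ)^× is x ↦ x^5, because 9·5 = 45 = 2·22 + 1 ≡ 1 (mod 22) and x^{22} = 1 for x ≠ 0 (Fermat). So f⁻¹(21) = 21^5 mod 23.
Repeated squaring mod 23: 21^1 ≡ 21, 21^2 ≡ 21² = 441 ≡ 4, 21^4 ≡ 4² = 16. Since 5 = 4 + 1, 21^5 ≡ 16·21: 16·21 = 336 ≡ 14. So 21^5 ≡ 14 (mod 23).
Hence f⁻¹(21) = 14.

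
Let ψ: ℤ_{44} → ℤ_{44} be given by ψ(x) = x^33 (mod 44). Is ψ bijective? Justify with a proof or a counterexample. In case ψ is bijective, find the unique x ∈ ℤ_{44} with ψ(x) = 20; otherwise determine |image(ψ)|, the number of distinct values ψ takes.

33

ψ(0) = 0^33 = 0.
ψ(22): Repeated squaring mod 44: 22^1 ≡ 22, 22^2 ≡ 22² = 484 ≡ 0, 22^4 ≡ 0² = 0, 22^8 ≡ 0² = 0, 22^16 ≡ 0² = 0, 22^32 ≡ 0² = 0. Since 33 = 32 + 1, 22^33 ≡ 0·22: 0·22 = 0. So 22^33 ≡ 0 (mod 44).
So ψ(0) = ψ(22) = 0 while 0 ≠ 22, therefore ψ is not injective, hence not bijective.
Since ψ is not bijective, we determine |image(ψ)|. Computing x^33 mod 44 for each x (by repeated squaring, reducing mod 44 at every step), the values ψ(0), ψ(1), …, ψ(43) are: 0, 1, 8, 27, 20, 37, 40, 35, 28, 25, 32, 11, 12, 41, 16, 31, 4, 29, 24, 39, 36, 21, 0, 23, 8, 5, 20, 15, 40, 13, 28, 3, 32, 33, 12, 19, 16, 9, 4, 7, 24, 17, 36, 43.
The distinct values are {0, 1, 3, 4, 5, 7, 8, 9, 11, 12, 13, 15, 16, 17, 19, 20, 21, 23, 24, 25, 27, 28, 29, 31, 32, 33, 35, 36, 37, 39, 40, 41, 43}; there are 33 of them.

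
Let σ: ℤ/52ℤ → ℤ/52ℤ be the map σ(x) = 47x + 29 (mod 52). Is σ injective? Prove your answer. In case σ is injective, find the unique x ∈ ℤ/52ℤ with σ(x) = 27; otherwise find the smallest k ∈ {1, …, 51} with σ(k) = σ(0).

42

If σ(s) = σ(t), then 47s ≡ 47t (mod 52). Because gcd(47, 52) = 1, we may cancel 47 to get s ≡ t (mod 52).
Thus σ is injective.
We now compute 47⁻¹ mod 52 explicitly. Euclid's algorithm: 52 = 1·47 + 5, 47 = 9·5 + 2, 5 = 2·2 + 1; back-substituting gives 1 = 31·47 − 28·52, so 47⁻¹ ≡ 31 (mod 52).
Since σ is injective, we find σ⁻¹(27): we need 47x ≡ 27 − 29 ≡ 50 (mod 52). Using 47⁻¹ = 31: x ≡ 31·50 = 1550 = 29·52 + 42, so x = 42.
Check: σ(42) = 47·42 + 29 = 2003 = 38·52 + 27 ≡ 27 (mod 52).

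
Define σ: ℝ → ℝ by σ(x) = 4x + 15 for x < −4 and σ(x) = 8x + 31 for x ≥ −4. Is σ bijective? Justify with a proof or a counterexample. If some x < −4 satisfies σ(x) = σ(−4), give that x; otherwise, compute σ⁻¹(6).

Both pieces are strictly increasing (slopes 4 and 8), so each is injective on its own interval.
The left piece maps (−∞, −4) onto (−∞, −1); the right piece maps [−4, ∞) onto [−1, ∞).
Since −1 = −1, the images partition ℝ: σ is injective and surjective, hence bijective.
Because the two images are disjoint, no x < −4 has σ(x) = σ(−4), so we compute σ⁻¹(6): 6 lies in [−1, ∞), so solve 8x + 31 = 6: x = (6 − 31)/8 = −25/8.

-25/8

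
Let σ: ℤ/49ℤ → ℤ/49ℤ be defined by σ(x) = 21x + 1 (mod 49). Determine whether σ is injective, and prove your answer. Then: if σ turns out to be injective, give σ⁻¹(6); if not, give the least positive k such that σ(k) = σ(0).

7

We have gcd(21, 49) = 7 > 1. Taking u = 0 and v = 7: σ(0) = 1 and σ(7) = 21·7 + 1 = 148 ≡ 1 (mod 49).
So σ(0) = σ(7) while 0 ≠ 7, thus σ is not injective.
Since σ is not injective, we find the least positive k with σ(k) = σ(0): this means 21k ≡ 0 (mod 49), i.e. 49 ∣ 21k. Since gcd(21, 49) = 7, dividing through by 7 this holds exactly when 7 ∣ 3k, and as gcd(3, 7) = 1, exactly when 7 ∣ k.
The smallest positive such k is 7.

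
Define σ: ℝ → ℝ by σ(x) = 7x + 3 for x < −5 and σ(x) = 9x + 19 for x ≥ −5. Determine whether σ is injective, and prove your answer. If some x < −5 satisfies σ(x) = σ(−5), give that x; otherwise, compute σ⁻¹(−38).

Both pieces are strictly increasing (slopes 7 and 9), so each is injective on its own interval.
The left piece maps (−∞, −5) onto (−∞, −32); the right piece maps [−5, ∞) onto [−26, ∞).
These images are disjoint, so no value is attained by both pieces. Therefore σ is injective.
Because the two images are disjoint, no x < −5 has σ(x) = σ(−5), so we compute σ⁻¹(−38): −38 lies in (−∞, −32), so solve 7x + 3 = −38: x = (−38 − 3)/7 = −41/7.

-41/7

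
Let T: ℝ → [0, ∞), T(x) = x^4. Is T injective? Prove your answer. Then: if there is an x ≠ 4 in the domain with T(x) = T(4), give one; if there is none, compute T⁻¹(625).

T(4) = 256 = (−4)^4 = T(−4) (since 4 is even), with 4 ≠ −4. So T is not injective.
For the follow-up, such an x exists: taking x = −4 ∈ ℝ gives T(−4) = 256 = T(4) with −4 ≠ 4.

-4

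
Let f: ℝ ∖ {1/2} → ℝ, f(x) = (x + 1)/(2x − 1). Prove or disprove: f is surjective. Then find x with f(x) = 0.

If f(x) = 1/2, cross-multiplying gives 2(x + 1) = 1(2x − 1), which simplifies to 2 = −1 — false.  So 1/2 has no preimage and f is not surjective.
Solving f(x) = 0: cross-multiplying gives x + 1 = 0(2x − 1), which rearranges to 1x = −1, so x = −1.

-1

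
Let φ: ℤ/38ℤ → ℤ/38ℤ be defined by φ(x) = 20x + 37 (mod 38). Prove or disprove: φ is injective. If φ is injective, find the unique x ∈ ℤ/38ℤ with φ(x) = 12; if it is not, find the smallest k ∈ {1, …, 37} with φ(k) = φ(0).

19

We have gcd(20, 38) = 2 > 1. Taking x_1 = 0 and x_2 = 19: φ(0) = 37 and φ(19) = 20·19 + 37 = 417 ≡ 37 (mod 38).
So φ(0) = φ(19) while 0 ≠ 19, thus φ is not injective.
Since φ is not injective, we find the least positive k with φ(k) = φ(0): this means 20k ≡ 0 (mod 38), i.e. 38 ∣ 20k. Since gcd(20, 38) = 2, dividing through by 2 this holds exactly when 19 ∣ 10k, and as gcd(10, 19) = 1, exactly when 19 ∣ k.
The smallest positive such k is 19.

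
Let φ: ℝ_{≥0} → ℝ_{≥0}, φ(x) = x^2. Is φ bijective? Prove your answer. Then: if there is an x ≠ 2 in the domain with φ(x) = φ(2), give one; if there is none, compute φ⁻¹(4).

On ℝ_{≥0}, x ↦ x^2 is strictly increasing (injective) and for any y ∈ ℝ_{≥0} the 2nd root y^{1/2} lies in ℝ_{≥0} (surjective). So φ is bijective.
Since x ↦ x^2 is strictly increasing on ℝ_{≥0}, it is injective there, so no x ≠ 2 in the domain has φ(x) = φ(2). We therefore compute φ⁻¹(4) = 4^{1/2} = 2 (indeed 2^2 = 4).

2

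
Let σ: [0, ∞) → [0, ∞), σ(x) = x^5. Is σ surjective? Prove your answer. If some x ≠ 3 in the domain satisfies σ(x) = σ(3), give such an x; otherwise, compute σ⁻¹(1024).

4

For any y ∈ [0, ∞), x = y^{1/5} ∈ [0, ∞) gives σ(x) = y, so σ is surjective.
Since x ↦ x^5 is strictly increasing on [0, ∞), it is injective there, so no x ≠ 3 in the domain has σ(x) = σ(3). We therefore compute σ⁻¹(1024) = 1024^{1/5} = 4 (indeed 4^5 = 1024).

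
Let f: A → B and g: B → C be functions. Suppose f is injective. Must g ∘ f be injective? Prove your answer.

No. Take A = B = C = {0, 1, 2}, f = identity (injective), and g(x) = 0 for every x.
Then (g ∘ f)(0) = 0 = (g ∘ f)(2) with 0 ≠ 2, so g ∘ f is not injective.

not injective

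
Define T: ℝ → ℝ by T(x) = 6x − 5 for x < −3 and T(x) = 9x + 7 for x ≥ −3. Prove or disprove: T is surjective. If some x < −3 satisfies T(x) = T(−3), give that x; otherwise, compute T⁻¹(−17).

-8/3

Both pieces are strictly increasing (slopes 6 and 9), so each is injective on its own interval.
The left piece maps (−∞, −3) onto (−∞, −23); the right piece maps [−3, ∞) onto [−20, ∞).
The union (−∞, −23) ∪ [−20, ∞) omits the interval between −23 and −20; in particular −23 has no preimage. So T is not surjective.
Because the two images are disjoint, no x < −3 has T(x) = T(−3), so we compute T⁻¹(−17): −17 lies in [−20, ∞), so solve 9x + 7 = −17: x = (−17 − 7)/9 = −8/3.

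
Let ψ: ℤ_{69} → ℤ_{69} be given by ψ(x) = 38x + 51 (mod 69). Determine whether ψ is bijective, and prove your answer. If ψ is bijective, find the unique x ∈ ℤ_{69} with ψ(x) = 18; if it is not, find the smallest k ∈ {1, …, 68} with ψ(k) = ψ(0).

By definition, injectivity means: for all x_1, x_2 in the domain, ψ(x_1) = ψ(x_2) implies x_1 = x_2.
If ψ(x_1) = ψ(x_2), then 38x_1 ≡ 38x_2 (mod 69). Because gcd(38, 69) = 1, we may cancel 38 to get x_1 ≡ x_2 (mod 69).
We now compute 38⁻¹ mod 69 explicitly. Euclid's algorithm: 69 = 1·38 + 31, 38 = 1·31 + 7, 31 = 4·7 + 3, 7 = 2·3 + 1; back-substituting gives 1 = 20·38 − 11·69, so 38⁻¹ ≡ 20 (mod 69).
For any y ∈ ℤ_{69}, x = 20(y − 51) mod 69 satisfies ψ(x) = 38·20(y − 51) + 51 ≡ y (since 38·20 ≡ 1 mod 69). So every y has a preimage.
Therefore ψ is bijective.
Since ψ is bijective, we find ψ⁻¹(18): we need 38x ≡ 18 − 51 ≡ 36 (mod 69). Using 38⁻¹ = 20: x ≡ 20·36 = 720 = 10·69 + 30, so x = 30.
Check: ψ(30) = 38·30 + 51 = 1191 = 17·69 + 18 ≡ 18 (mod 69).

30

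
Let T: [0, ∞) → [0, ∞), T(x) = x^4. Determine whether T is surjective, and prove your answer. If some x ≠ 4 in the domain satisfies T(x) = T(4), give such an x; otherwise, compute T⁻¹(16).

For any y ∈ [0, ∞), x = y^{1/4} ∈ [0, ∞) gives T(x) = y, so T is surjective.
Since x ↦ x^4 is strictly increasing on [0, ∞), it is injective there, so no x ≠ 4 in the domain has T(x) = T(4). We therefore compute T⁻¹(16) = 16^{1/4} = 2 (indeed 2^4 = 16).

2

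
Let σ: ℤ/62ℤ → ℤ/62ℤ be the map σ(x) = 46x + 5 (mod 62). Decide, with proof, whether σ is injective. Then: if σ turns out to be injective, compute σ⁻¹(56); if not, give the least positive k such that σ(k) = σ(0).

We have gcd(46, 62) = 2 > 1. Taking x_1 = 0 and x_2 = 31: σ(0) = 5 and σ(31) = 46·31 + 5 = 1431 ≡ 5 (mod 62).
So σ(0) = σ(31) while 0 ≠ 31, hence σ is not injective.
Since σ is not injective, we find the least positive k with σ(k) = σ(0): this means 46k ≡ 0 (mod 62), i.e. 62 ∣ 46k. Since gcd(46, 62) = 2, dividing through by 2 this holds exactly when 31 ∣ 23k, and as gcd(23, 31) = 1, exactly when 31 ∣ k.
The smallest positive such k is 31.

31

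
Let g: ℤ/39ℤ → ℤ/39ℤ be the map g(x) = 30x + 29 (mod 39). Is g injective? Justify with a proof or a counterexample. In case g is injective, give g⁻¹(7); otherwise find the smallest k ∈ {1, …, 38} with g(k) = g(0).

13

We have gcd(30, 39) = 3 > 1. Taking s = 0 and t = 13: g(0) = 29 and g(13) = 30·13 + 29 = 419 ≡ 29 (mod 39).
So g(0) = g(13) while 0 ≠ 13, hence g is not injective.
Since g is not injective, we find the least positive k with g(k) = g(0): this means 30k ≡ 0 (mod 39), i.e. 39 ∣ 30k. Since gcd(30, 39) = 3, dividing through by 3 this holds exactly when 13 ∣ 10k, and as gcd(10, 13) = 1, exactly when 13 ∣ k.
The smallest positive such k is 13.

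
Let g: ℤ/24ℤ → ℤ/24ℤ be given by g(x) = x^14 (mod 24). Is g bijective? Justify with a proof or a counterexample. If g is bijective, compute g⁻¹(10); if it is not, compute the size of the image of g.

g(2): Repeated squaring mod 24: 2^1 ≡ 2, 2^2 ≡ 2² = 4, 2^4 ≡ 4² = 16, 2^8 ≡ 16² = 256 ≡ 16. Since 14 = 8 + 4 + 2, 2^14 ≡ 16·16·4: 16·16 = 256 ≡ 16, then 16·4 = 64 ≡ 16. So 2^14 ≡ 16 (mod 24).
g(4): Repeated squaring mod 24: 4^1 ≡ 4, 4^2 ≡ 4² = 16, 4^4 ≡ 16² = 256 ≡ 16, 4^8 ≡ 16² = 256 ≡ 16. Since 14 = 8 + 4 + 2, 4^14 ≡ 16·16·16: 16·16 = 256 ≡ 16, then 16·16 = 256 ≡ 16. So 4^14 ≡ 16 (mod 24).
So g(2) = g(4) = 16 while 2 ≠ 4, so g is not injective, hence not bijective.
Since g is not bijective, we determine |image(g)|. Computing x^14 mod 24 for each x (by repeated squaring, reducing mod 24 at every step), the values g(0), g(1), …, g(23) are: 0, 1, 16, 9, 16, 1, 0, 1, 16, 9, 16, 1, 0, 1, 16, 9, 16, 1, 0, 1, 16, 9, 16, 1.
The distinct values are {0, 1, 9, 16}; there are 4 of them.

4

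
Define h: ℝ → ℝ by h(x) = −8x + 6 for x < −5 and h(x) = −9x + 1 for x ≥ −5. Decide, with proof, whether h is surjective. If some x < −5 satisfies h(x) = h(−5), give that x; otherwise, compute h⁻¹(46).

-5

Both pieces are strictly decreasing (slopes −8 and −9), so each is injective on its own interval.
The left piece maps (−∞, −5) onto (46, ∞); the right piece maps [−5, ∞) onto (−∞, 46].
These images together cover ℝ, so h is surjective.
Because the two images are disjoint, no x < −5 has h(x) = h(−5), so we compute h⁻¹(46): 46 lies in (−∞, 46], so solve −9x + 1 = 46: x = (46 − 1)/(−9) = −5.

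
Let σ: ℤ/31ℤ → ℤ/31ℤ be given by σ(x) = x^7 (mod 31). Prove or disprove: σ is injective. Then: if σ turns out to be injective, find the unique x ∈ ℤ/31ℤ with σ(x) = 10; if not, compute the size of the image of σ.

Since 31 is prime, the nonzero elements of ℤ/31ℤ form a cyclic group of order 30.
As gcd(7, 30) = 1, raising to the 7th power is a bijection on this group: if u^7 ≡ v^7 then (uv^{−1})^7 = 1, and the only element of order dividing gcd(7, 30) = 1 is 1, so u = v.
With σ(0) = 0 this makes σ injective on all of ℤ/31ℤ, hence bijective (finite equal-size domain and codomain). In particular σ is injective.
Since σ is injective, we find the preimage of 10. The inverse of x ↦ x^7 on (ℤ/31ℤ)^× is x ↦ x^13, because 7·13 = 91 = 3·30 + 1 ≡ 1 (mod 30) and x^{30} = 1 for x ≠ 0 (Fermat). So σ⁻¹(10) = 10^13 mod 31.
Repeated squaring mod 31: 10^1 ≡ 10, 10^2 ≡ 10² = 100 ≡ 7, 10^4 ≡ 7² = 49 ≡ 18, 10^8 ≡ 18² = 324 ≡ 14. Since 13 = 8 + 4 + 1, 10^13 ≡ 14·18·10: 14·18 = 252 ≡ 4, then 4·10 = 40 ≡ 9. So 10^13 ≡ 9 (mod 31).
Hence σ⁻¹(10) = 9.

9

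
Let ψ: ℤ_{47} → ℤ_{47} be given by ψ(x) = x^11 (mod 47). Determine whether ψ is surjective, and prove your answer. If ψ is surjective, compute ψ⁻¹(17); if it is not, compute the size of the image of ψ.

Since 47 is prime, the nonzero elements of ℤ_{47} form a cyclic group of order 46.
As gcd(11, 46) = 1, raising to the 11th power is a bijection on this group: if a^11 ≡ b^11 then (ab^{−1})^11 = 1, and the only element of order dividing gcd(11, 46) = 1 is 1, so a = b.
With ψ(0) = 0 this makes ψ injective on all of ℤ_{47}, hence bijective (finite equal-size domain and codomain). In particular ψ is surjective.
Since ψ is surjective, we find the preimage of 17. The inverse of x ↦ x^11 on (ℤ_{47})^× is x ↦ x^21, because 11·21 = 231 = 5·46 + 1 ≡ 1 (mod 46) and x^{46} = 1 for x ≠ 0 (Fermat). So ψ⁻¹(17) = 17^21 mod 47.
Repeated squaring mod 47: 17^1 ≡ 17, 17^2 ≡ 17² = 289 ≡ 7, 17^4 ≡ 7² = 49 ≡ 2, 17^8 ≡ 2² = 4, 17^16 ≡ 4² = 16. Since 21 = 16 + 4 + 1, 17^21 ≡ 16·2·17: 16·2 = 32, then 32·17 = 544 ≡ 27. So 17^21 ≡ 27 (mod 47).
Hence ψ⁻¹(17) = 27.

27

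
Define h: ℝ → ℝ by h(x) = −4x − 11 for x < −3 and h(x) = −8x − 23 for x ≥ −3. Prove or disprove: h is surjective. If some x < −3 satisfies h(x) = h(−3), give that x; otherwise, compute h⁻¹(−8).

-15/8

Both pieces are strictly decreasing (slopes −4 and −8), so each is injective on its own interval.
The left piece maps (−∞, −3) onto (1, ∞); the right piece maps [−3, ∞) onto (−∞, 1].
These images together cover ℝ, so h is surjective.
Because the two images are disjoint, no x < −3 has h(x) = h(−3), so we compute h⁻¹(−8): −8 lies in (−∞, 1], so solve −8x − 23 = −8: x = (−8 + 23)/(−8) = −15/8.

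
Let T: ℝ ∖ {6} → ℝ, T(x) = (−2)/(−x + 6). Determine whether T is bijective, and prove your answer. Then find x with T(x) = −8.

If T(x) = 0, cross-multiplying gives −1(−2) = 0(−x + 6), which simplifies to 2 = 0 — false.  So 0 has no preimage and T is not surjective.
Hence T is not bijective.
Solving T(x) = −8: cross-multiplying gives −2 = −8(−x + 6), which rearranges to −8x = −46, so x = 23/4.

23/4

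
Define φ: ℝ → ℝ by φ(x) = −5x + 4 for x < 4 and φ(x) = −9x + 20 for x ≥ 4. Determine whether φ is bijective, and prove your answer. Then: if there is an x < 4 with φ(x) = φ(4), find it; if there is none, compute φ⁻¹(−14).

18/5

Both pieces are strictly decreasing (slopes −5 and −9), so each is injective on its own interval.
The left piece maps (−∞, 4) onto (−16, ∞); the right piece maps [4, ∞) onto (−∞, −16].
Since −16 = −16, the images partition ℝ: φ is injective and surjective, hence bijective.
Because the two images are disjoint, no x < 4 has φ(x) = φ(4), so we compute φ⁻¹(−14): −14 lies in (−16, ∞), so solve −5x + 4 = −14: x = (−14 − 4)/(−5) = 18/5.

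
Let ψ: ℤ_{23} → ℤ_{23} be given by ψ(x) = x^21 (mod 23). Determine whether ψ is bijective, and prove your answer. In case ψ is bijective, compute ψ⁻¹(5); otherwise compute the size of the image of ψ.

Since 23 is prime, the nonzero elements of ℤ_{23} form a cyclic group of order 22.
As gcd(21, 22) = 1, raising to the 21st power is a bijection on this group: if s^21 ≡ t^21 then (st^{−1})^21 = 1, and the only element of order dividing gcd(21, 22) = 1 is 1, so s = t.
With ψ(0) = 0 this makes ψ injective on all of ℤ_{23}, hence bijective (finite equal-size domain and codomain). In particular ψ is bijective.
Since ψ is bijective, we find the preimage of 5. The inverse of x ↦ x^21 on (ℤ_{23})^× is x ↦ x^21, because 21·21 = 441 = 20·22 + 1 ≡ 1 (mod 22) and x^{22} = 1 for x ≠ 0 (Fermat). So ψ⁻¹(5) = 5^21 mod 23.
Repeated squaring mod 23: 5^1 ≡ 5, 5^2 ≡ 5² = 25 ≡ 2, 5^4 ≡ 2² = 4, 5^8 ≡ 4² = 16, 5^16 ≡ 16² = 256 ≡ 3. Since 21 = 16 + 4 + 1, 5^21 ≡ 3·4·5: 3·4 = 12, then 12·5 = 60 ≡ 14. So 5^21 ≡ 14 (mod 23).
Hence ψ⁻¹(5) = 14.

14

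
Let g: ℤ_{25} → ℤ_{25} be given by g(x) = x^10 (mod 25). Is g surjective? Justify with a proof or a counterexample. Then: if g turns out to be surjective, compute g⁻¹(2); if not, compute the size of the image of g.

3

g(2): Repeated squaring mod 25: 2^1 ≡ 2, 2^2 ≡ 2² = 4, 2^4 ≡ 4² = 16, 2^8 ≡ 16² = 256 ≡ 6. Since 10 = 8 + 2, 2^10 ≡ 6·4: 6·4 = 24. So 2^10 ≡ 24 (mod 25).
g(3): Repeated squaring mod 25: 3^1 ≡ 3, 3^2 ≡ 3² = 9, 3^4 ≡ 9² = 81 ≡ 6, 3^8 ≡ 6² = 36 ≡ 11. Since 10 = 8 + 2, 3^10 ≡ 11·9: 11·9 = 99 ≡ 24. So 3^10 ≡ 24 (mod 25).
So g(2) = g(3) = 24 while 2 ≠ 3, therefore g is not injective.
A non-injective map from the 25-element set ℤ_{25} to itself takes at most 24 distinct values, so it cannot be surjective. Thus g is not surjective.
Since g is not surjective, we determine |image(g)|. Computing x^10 mod 25 for each x (by repeated squaring, reducing mod 25 at every step), the values g(0), g(1), …, g(24) are: 0, 1, 24, 24, 1, 0, 1, 24, 24, 1, 0, 1, 24, 24, 1, 0, 1, 24, 24, 1, 0, 1, 24, 24, 1.
The distinct values are {0, 1, 24}; there are 3 of them.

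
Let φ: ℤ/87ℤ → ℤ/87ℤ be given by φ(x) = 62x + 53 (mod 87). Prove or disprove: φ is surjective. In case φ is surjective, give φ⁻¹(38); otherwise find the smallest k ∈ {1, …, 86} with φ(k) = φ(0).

By definition, surjectivity means every element of the codomain has a preimage under φ.
Since gcd(62, 87) = 1, 62 is invertible modulo 87. Euclid's algorithm: 87 = 1·62 + 25, 62 = 2·25 + 12, 25 = 2·12 + 1; back-substituting gives 1 = 80·62 − 57·87, so 62⁻¹ ≡ 80 (mod 87).
Then y ↦ 80(y − 53) is a two-sided inverse to φ, so every y ∈ ℤ/87ℤ has a preimage.
Hence φ is surjective.
Since φ is surjective, we find φ⁻¹(38): we need 62x ≡ 38 − 53 ≡ 72 (mod 87). Using 62⁻¹ = 80: x ≡ 80·72 = 5760 = 66·87 + 18, so x = 18.
Check: φ(18) = 62·18 + 53 = 1169 = 13·87 + 38 ≡ 38 (mod 87).

18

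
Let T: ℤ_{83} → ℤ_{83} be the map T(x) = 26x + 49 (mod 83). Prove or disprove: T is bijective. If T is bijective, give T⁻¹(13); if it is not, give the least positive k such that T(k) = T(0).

If T(s) = T(t), then 26s ≡ 26t (mod 83). Because gcd(26, 83) = 1, we may cancel 26 to get s ≡ t (mod 83).
We now compute 26⁻¹ mod 83 explicitly. Euclid's algorithm: 83 = 3·26 + 5, 26 = 5·5 + 1; back-substituting gives 1 = 16·26 − 5·83, so 26⁻¹ ≡ 16 (mod 83).
For any y ∈ ℤ_{83}, x = 16(y − 49) mod 83 satisfies T(x) = 26·16(y − 49) + 49 ≡ y (since 26·16 ≡ 1 mod 83). So every y has a preimage.
Therefore T is bijective.
Since T is bijective, we compute T⁻¹(13): solve 26x + 49 ≡ 13 (mod 83), i.e. 26x ≡ 47 (mod 83).
Multiplying by 26⁻¹ = 16 gives x ≡ 16·47 = 752 = 9·83 + 5 ≡ 5 (mod 83).
Check: T(5) = 26·5 + 49 = 179 = 2·83 + 13 ≡ 13 (mod 83).

5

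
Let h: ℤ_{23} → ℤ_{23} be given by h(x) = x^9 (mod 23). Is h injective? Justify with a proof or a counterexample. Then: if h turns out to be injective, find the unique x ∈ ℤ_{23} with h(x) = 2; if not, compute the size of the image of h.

9

Since 23 is prime, the nonzero elements of ℤ_{23} form a cyclic group of order 22.
As gcd(9, 22) = 1, raising to the 9th power is a bijection on this group: if x_1^9 ≡ x_2^9 then (x_1x_2^{−1})^9 = 1, and the only element of order dividing gcd(9, 22) = 1 is 1, so x_1 = x_2.
With h(0) = 0 this makes h injective on all of ℤ_{23}, hence bijective (finite equal-size domain and codomain). In particular h is injective.
Since h is injective, we find the preimage of 2. The inverse of x ↦ x^9 on (ℤ_{23})^× is x ↦ x^5, because 9·5 = 45 = 2·22 + 1 ≡ 1 (mod 22) and x^{22} = 1 for x ≠ 0 (Fermat). So h⁻¹(2) = 2^5 mod 23.
Repeated squaring mod 23: 2^1 ≡ 2, 2^2 ≡ 2² = 4, 2^4 ≡ 4² = 16. Since 5 = 4 + 1, 2^5 ≡ 16·2: 16·2 = 32 ≡ 9. So 2^5 ≡ 9 (mod 23).
Hence h⁻¹(2) = 9.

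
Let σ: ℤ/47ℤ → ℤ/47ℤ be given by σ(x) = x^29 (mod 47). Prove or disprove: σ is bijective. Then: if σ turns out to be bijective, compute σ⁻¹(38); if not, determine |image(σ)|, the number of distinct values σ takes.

Since 47 is prime, the nonzero elements of ℤ/47ℤ form a cyclic group of order 46.
As gcd(29, 46) = 1, raising to the 29th power is a bijection on this group: if u^29 ≡ v^29 then (uv^{−1})^29 = 1, and the only element of order dividing gcd(29, 46) = 1 is 1, so u = v.
With σ(0) = 0 this makes σ injective on all of ℤ/47ℤ, hence bijective (finite equal-size domain and codomain). In particular σ is bijective.
Since σ is bijective, we find the preimage of 38. The inverse of x ↦ x^29 on (ℤ/47ℤ)^× is x ↦ x^27, because 29·27 = 783 = 17·46 + 1 ≡ 1 (mod 46) and x^{46} = 1 for x ≠ 0 (Fermat). So σ⁻¹(38) = 38^27 mod 47.
Repeated squaring mod 47: 38^1 ≡ 38, 38^2 ≡ 38² = 1444 ≡ 34, 38^4 ≡ 34² = 1156 ≡ 28, 38^8 ≡ 28² = 784 ≡ 32, 38^16 ≡ 32² = 1024 ≡ 37. Since 27 = 16 + 8 + 2 + 1, 38^27 ≡ 37·32·34·38: 37·32 = 1184 ≡ 9, then 9·34 = 306 ≡ 24, then 24·38 = 912 ≡ 19. So 38^27 ≡ 19 (mod 47).
Hence σ⁻¹(38) = 19.

19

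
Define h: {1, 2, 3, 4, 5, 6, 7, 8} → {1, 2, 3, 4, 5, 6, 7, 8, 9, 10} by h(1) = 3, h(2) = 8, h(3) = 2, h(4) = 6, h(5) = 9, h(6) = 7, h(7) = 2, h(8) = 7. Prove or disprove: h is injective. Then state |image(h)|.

6

h(3) = 2 = h(7) with 3 ≠ 7, so h is not injective.
The image of h is {2, 3, 6, 7, 8, 9}, which has 6 elements.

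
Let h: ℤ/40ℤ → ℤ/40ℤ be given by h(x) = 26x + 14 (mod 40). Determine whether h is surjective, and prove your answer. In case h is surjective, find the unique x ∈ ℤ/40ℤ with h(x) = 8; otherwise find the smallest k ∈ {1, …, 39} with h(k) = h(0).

20

Since gcd(26, 40) = 2, we have 26x ≡ 0 (mod 2) for all x, so h(x) ≡ 0 (mod 2).
But 1 ≢ 0 (mod 2), so 1 ∈ ℤ/40ℤ has no preimage. So h is not surjective.
Since h is not surjective, we find the least positive k with h(k) = h(0): this means 26k ≡ 0 (mod 40), i.e. 40 ∣ 26k. Since gcd(26, 40) = 2, dividing through by 2 this holds exactly when 20 ∣ 13k, and as gcd(13, 20) = 1, exactly when 20 ∣ k.
The smallest positive such k is 20.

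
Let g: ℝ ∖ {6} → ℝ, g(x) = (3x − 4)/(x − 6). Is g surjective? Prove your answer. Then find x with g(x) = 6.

32/3

If g(x) = 3, cross-multiplying gives 1(3x − 4) = 3(x − 6), which simplifies to −4 = −18 — false.  So 3 has no preimage and g is not surjective.
Solving g(x) = 6: cross-multiplying gives 3x − 4 = 6(x − 6), which rearranges to −3x = −32, so x = 32/3.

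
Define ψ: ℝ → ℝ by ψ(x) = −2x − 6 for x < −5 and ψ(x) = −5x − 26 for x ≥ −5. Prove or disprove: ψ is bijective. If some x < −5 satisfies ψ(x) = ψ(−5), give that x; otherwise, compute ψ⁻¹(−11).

Both pieces are strictly decreasing (slopes −2 and −5), so each is injective on its own interval.
The left piece maps (−∞, −5) onto (4, ∞); the right piece maps [−5, ∞) onto (−∞, −1].
The images leave a gap (4 has no preimage), so ψ is not surjective, hence not bijective.
Because the two images are disjoint, no x < −5 has ψ(x) = ψ(−5), so we compute ψ⁻¹(−11): −11 lies in (−∞, −1], so solve −5x − 26 = −11: x = (−11 + 26)/(−5) = −3.

-3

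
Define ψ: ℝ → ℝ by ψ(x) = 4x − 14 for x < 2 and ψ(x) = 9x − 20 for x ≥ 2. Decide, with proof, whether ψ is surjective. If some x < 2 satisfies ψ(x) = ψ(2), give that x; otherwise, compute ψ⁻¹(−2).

2

Both pieces are strictly increasing (slopes 4 and 9), so each is injective on its own interval.
The left piece maps (−∞, 2) onto (−∞, −6); the right piece maps [2, ∞) onto [−2, ∞).
The union (−∞, −6) ∪ [−2, ∞) omits the interval between −6 and −2; in particular −6 has no preimage. So ψ is not surjective.
Because the two images are disjoint, no x < 2 has ψ(x) = ψ(2), so we compute ψ⁻¹(−2): −2 lies in [−2, ∞), so solve 9x − 20 = −2: x = (−2 + 20)/9 = 2.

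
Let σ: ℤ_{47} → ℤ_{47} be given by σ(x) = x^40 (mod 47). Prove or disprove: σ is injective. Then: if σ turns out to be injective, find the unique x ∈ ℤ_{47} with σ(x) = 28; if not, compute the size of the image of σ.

24

σ(23): Repeated squaring mod 47: 23^1 ≡ 23, 23^2 ≡ 23² = 529 ≡ 12, 23^4 ≡ 12² = 144 ≡ 3, 23^8 ≡ 3² = 9, 23^16 ≡ 9² = 81 ≡ 34, 23^32 ≡ 34² = 1156 ≡ 28. Since 40 = 32 + 8, 23^40 ≡ 28·9: 28·9 = 252 ≡ 17. So 23^40 ≡ 17 (mod 47).
σ(24): Repeated squaring mod 47: 24^1 ≡ 24, 24^2 ≡ 24² = 576 ≡ 12, 24^4 ≡ 12² = 144 ≡ 3, 24^8 ≡ 3² = 9, 24^16 ≡ 9² = 81 ≡ 34, 24^32 ≡ 34² = 1156 ≡ 28. Since 40 = 32 + 8, 24^40 ≡ 28·9: 28·9 = 252 ≡ 17. So 24^40 ≡ 17 (mod 47).
So σ(23) = σ(24) = 17 while 23 ≠ 24, hence σ is not injective.
Since σ is not injective, we determine |image(σ)|. Computing x^40 mod 47 for each x (by repeated squaring, reducing mod 47 at every step), the values σ(0), σ(1), …, σ(46) are: 0, 1, 36, 2, 27, 9, 25, 6, 32, 4, 42, 14, 7, 16, 28, 18, 24, 37, 3, 21, 8, 12, 34, 17, 17, 34, 12, 8, 21, 3, 37, 24, 18, 28, 16, 7, 14, 42, 4, 32, 6, 25, 9, 27, 2, 36, 1.
The distinct values are {0, 1, 2, 3, 4, 6, 7, 8, 9, 12, 14, 16, 17, 18, 21, 24, 25, 27, 28, 32, 34, 36, 37, 42}; there are 24 of them.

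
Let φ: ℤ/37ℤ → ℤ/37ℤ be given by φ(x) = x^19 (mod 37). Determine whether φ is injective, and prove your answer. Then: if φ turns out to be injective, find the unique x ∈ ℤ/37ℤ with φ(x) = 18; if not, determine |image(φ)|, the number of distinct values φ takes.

Since 37 is prime, the nonzero elements of ℤ/37ℤ form a cyclic group of order 36.
As gcd(19, 36) = 1, raising to the 19th power is a bijection on this group: if s^19 ≡ t^19 then (st^{−1})^19 = 1, and the only element of order dividing gcd(19, 36) = 1 is 1, so s = t.
With φ(0) = 0 this makes φ injective on all of ℤ/37ℤ, hence bijective (finite equal-size domain and codomain). In particular φ is injective.
Since φ is injective, we find the preimage of 18. The inverse of x ↦ x^19 on (ℤ/37ℤ)^× is x ↦ x^19, because 19·19 = 361 = 10·36 + 1 ≡ 1 (mod 36) and x^{36} = 1 for x ≠ 0 (Fermat). So φ⁻¹(18) = 18^19 mod 37.
Repeated squaring mod 37: 18^1 ≡ 18, 18^2 ≡ 18² = 324 ≡ 28, 18^4 ≡ 28² = 784 ≡ 7, 18^8 ≡ 7² = 49 ≡ 12, 18^16 ≡ 12² = 144 ≡ 33. Since 19 = 16 + 2 + 1, 18^19 ≡ 33·28·18: 33·28 = 924 ≡ 36, then 36·18 = 648 ≡ 19. So 18^19 ≡ 19 (mod 37).
Hence φ⁻¹(18) = 19.

19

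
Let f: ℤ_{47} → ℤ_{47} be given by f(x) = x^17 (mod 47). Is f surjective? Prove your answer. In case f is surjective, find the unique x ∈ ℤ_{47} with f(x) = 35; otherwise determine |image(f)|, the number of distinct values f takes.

Since 47 is prime, the nonzero elements of ℤ_{47} form a cyclic group of order 46.
As gcd(17, 46) = 1, raising to the 17th power is a bijection on this group: if s^17 ≡ t^17 then (st^{−1})^17 = 1, and the only element of order dividing gcd(17, 46) = 1 is 1, so s = t.
With f(0) = 0 this makes f injective on all of ℤ_{47}, hence bijective (finite equal-size domain and codomain). In particular f is surjective.
Since f is surjective, we find the preimage of 35. The inverse of x ↦ x^17 on (ℤ_{47})^× is x ↦ x^19, because 17·19 = 323 = 7·46 + 1 ≡ 1 (mod 46) and x^{46} = 1 for x ≠ 0 (Fermat). So f⁻¹(35) = 35^19 mod 47.
Repeated squaring mod 47: 35^1 ≡ 35, 35^2 ≡ 35² = 1225 ≡ 3, 35^4 ≡ 3² = 9, 35^8 ≡ 9² = 81 ≡ 34, 35^16 ≡ 34² = 1156 ≡ 28. Since 19 = 16 + 2 + 1, 35^19 ≡ 28·3·35: 28·3 = 84 ≡ 37, then 37·35 = 1295 ≡ 26. So 35^19 ≡ 26 (mod 47).
Hence f⁻¹(35) = 26.

26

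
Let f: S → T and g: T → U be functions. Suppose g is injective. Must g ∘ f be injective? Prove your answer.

No. Take S = {1, 2}, T = U = {1, 2, 3, 4}, f(1) = f(2) = 1, and g = identity (injective).
Then (g ∘ f)(1) = (g ∘ f)(2) = 1 with 1 ≠ 2, so g ∘ f is not injective.

not injective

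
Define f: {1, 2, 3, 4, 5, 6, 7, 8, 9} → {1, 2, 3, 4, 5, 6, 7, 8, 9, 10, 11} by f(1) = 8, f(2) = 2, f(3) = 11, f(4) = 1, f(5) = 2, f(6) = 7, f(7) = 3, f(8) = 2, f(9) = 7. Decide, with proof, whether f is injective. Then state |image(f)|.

6

f(2) = 2 = f(5) with 2 ≠ 5, so f is not injective.
The image of f is {1, 2, 3, 7, 8, 11}, which has 6 elements.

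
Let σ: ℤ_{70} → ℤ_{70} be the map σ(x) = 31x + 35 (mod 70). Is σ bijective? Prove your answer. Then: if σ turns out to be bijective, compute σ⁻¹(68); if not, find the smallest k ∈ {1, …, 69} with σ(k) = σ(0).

53

If σ(x_1) = σ(x_2), then 31x_1 ≡ 31x_2 (mod 70). Because gcd(31, 70) = 1, we may cancel 31 to get x_1 ≡ x_2 (mod 70).
We now compute 31⁻¹ mod 70 explicitly. Euclid's algorithm: 70 = 2·31 + 8, 31 = 3·8 + 7, 8 = 1·7 + 1; back-substituting gives 1 = 61·31 − 27·70, so 31⁻¹ ≡ 61 (mod 70).
For any y ∈ ℤ_{70}, x = 61(y − 35) mod 70 satisfies σ(x) = 31·61(y − 35) + 35 ≡ y (since 31·61 ≡ 1 mod 70). So every y has a preimage.
Hence σ is bijective.
Since σ is bijective, we find σ⁻¹(68): we need 31x ≡ 68 − 35 ≡ 33 (mod 70). Using 31⁻¹ = 61: x ≡ 61·33 = 2013 = 28·70 + 53, so x = 53.
Check: σ(53) = 31·53 + 35 = 1678 = 23·70 + 68 ≡ 68 (mod 70).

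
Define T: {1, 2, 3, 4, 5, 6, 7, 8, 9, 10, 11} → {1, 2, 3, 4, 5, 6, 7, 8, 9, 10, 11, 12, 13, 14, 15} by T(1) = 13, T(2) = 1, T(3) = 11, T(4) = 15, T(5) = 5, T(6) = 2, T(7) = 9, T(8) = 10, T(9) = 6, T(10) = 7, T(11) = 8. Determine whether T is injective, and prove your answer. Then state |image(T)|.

11

The values T(1), …, T(11) are 13, 1, 11, 15, 5, 2, 9, 10, 6, 7, 8 — all distinct.
So T(x_1) = T(x_2) only when x_1 = x_2, and T is injective.
The image of T is {1, 2, 5, 6, 7, 8, 9, 10, 11, 13, 15}, which has 11 elements.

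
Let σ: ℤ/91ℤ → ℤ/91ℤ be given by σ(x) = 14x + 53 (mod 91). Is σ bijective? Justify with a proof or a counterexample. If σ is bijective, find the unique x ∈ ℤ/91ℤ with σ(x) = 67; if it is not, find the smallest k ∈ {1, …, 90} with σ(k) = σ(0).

13

We have gcd(14, 91) = 7 > 1. Taking x_1 = 0 and x_2 = 13: σ(0) = 53 and σ(13) = 14·13 + 53 = 235 ≡ 53 (mod 91).
So σ(0) = σ(13) while 0 ≠ 13, so σ is not injective, hence not bijective.
Since σ is not bijective, we find the least positive k with σ(k) = σ(0): this means 14k ≡ 0 (mod 91), i.e. 91 ∣ 14k. Since gcd(14, 91) = 7, dividing through by 7 this holds exactly when 13 ∣ 2k, and as gcd(2, 13) = 1, exactly when 13 ∣ k.
The smallest positive such k is 13.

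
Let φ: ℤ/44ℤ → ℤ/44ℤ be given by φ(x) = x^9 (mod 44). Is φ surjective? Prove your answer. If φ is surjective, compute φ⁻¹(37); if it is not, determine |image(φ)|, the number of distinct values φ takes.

φ(0) = 0^9 = 0.
φ(22): Repeated squaring mod 44: 22^1 ≡ 22, 22^2 ≡ 22² = 484 ≡ 0, 22^4 ≡ 0² = 0, 22^8 ≡ 0² = 0. Since 9 = 8 + 1, 22^9 ≡ 0·22: 0·22 = 0. So 22^9 ≡ 0 (mod 44).
So φ(0) = φ(22) = 0 while 0 ≠ 22, thus φ is not injective.
A non-injective map from the 44-element set ℤ/44ℤ to itself takes at most 43 distinct values, so it cannot be surjective. Hence φ is not surjective.
Since φ is not surjective, we determine |image(φ)|. Computing x^9 mod 44 for each x (by repeated squaring, reducing mod 44 at every step), the values φ(0), φ(1), …, φ(43) are: 0, 1, 28, 15, 36, 9, 24, 19, 40, 5, 32, 11, 12, 17, 4, 3, 20, 13, 8, 7, 16, 21, 0, 23, 28, 37, 36, 31, 24, 41, 40, 27, 32, 33, 12, 39, 4, 25, 20, 35, 8, 29, 16, 43.
The distinct values are {0, 1, 3, 4, 5, 7, 8, 9, 11, 12, 13, 15, 16, 17, 19, 20, 21, 23, 24, 25, 27, 28, 29, 31, 32, 33, 35, 36, 37, 39, 40, 41, 43}; there are 33 of them.

33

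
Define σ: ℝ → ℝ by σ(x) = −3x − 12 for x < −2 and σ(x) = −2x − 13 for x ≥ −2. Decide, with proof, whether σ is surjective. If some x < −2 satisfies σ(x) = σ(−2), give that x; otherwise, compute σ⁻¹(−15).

Both pieces are strictly decreasing (slopes −3 and −2), so each is injective on its own interval.
The left piece maps (−∞, −2) onto (−6, ∞); the right piece maps [−2, ∞) onto (−∞, −9].
The union (−6, ∞) ∪ (−∞, −9] omits the interval between −6 and −9; in particular −6 has no preimage. So σ is not surjective.
Because the two images are disjoint, no x < −2 has σ(x) = σ(−2), so we compute σ⁻¹(−15): −15 lies in (−∞, −9], so solve −2x − 13 = −15: x = (−15 + 13)/(−2) = 1.

1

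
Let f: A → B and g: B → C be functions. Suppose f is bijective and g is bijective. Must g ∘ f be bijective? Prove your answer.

bijective

Injectivity: if g(f(s)) = g(f(t)) then f(s) = f(t) (g injective) so s = t (f injective).
Surjectivity: for c ∈ C pick b with g(b) = c, then a with f(a) = b; then (g ∘ f)(a) = c.
Thus g ∘ f is bijective.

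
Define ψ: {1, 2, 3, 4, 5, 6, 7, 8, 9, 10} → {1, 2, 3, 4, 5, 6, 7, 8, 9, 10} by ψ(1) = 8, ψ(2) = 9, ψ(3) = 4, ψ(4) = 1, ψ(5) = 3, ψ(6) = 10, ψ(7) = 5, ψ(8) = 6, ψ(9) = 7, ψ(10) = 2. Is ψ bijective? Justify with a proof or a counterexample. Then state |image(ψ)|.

10

The values 8, 9, 4, 1, 3, 10, 5, 6, 7, 2 are a permutation of {1, 2, 3, 4, 5, 6, 7, 8, 9, 10}: each element appears exactly once.
So ψ is injective and surjective, hence bijective.
The image of ψ is {1, 2, 3, 4, 5, 6, 7, 8, 9, 10}, which has 10 elements.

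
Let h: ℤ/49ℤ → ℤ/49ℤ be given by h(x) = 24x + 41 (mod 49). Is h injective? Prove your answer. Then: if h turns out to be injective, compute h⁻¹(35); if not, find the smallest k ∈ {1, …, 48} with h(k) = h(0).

If h(x_1) = h(x_2), then 24x_1 ≡ 24x_2 (mod 49). Because gcd(24, 49) = 1, we may cancel 24 to get x_1 ≡ x_2 (mod 49).
So h is injective.
We now compute 24⁻¹ mod 49 explicitly. Euclid's algorithm: 49 = 2·24 + 1; back-substituting gives 1 = 47·24 − 23·49, so 24⁻¹ ≡ 47 (mod 49).
Since h is injective, we find h⁻¹(35): we need 24x ≡ 35 − 41 ≡ 43 (mod 49). Using 24⁻¹ = 47: x ≡ 47·43 = 2021 = 41·49 + 12, so x = 12.
Check: h(12) = 24·12 + 41 = 329 = 6·49 + 35 ≡ 35 (mod 49).

12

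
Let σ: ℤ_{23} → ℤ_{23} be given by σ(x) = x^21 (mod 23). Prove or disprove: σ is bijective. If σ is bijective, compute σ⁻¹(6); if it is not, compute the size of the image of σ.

4

Since 23 is prime, the nonzero elements of ℤ_{23} form a cyclic group of order 22.
As gcd(21, 22) = 1, raising to the 21st power is a bijection on this group: if x_1^21 ≡ x_2^21 then (x_1x_2^{−1})^21 = 1, and the only element of order dividing gcd(21, 22) = 1 is 1, so x_1 = x_2.
With σ(0) = 0 this makes σ injective on all of ℤ_{23}, hence bijective (finite equal-size domain and codomain). In particular σ is bijective.
Since σ is bijective, we find the preimage of 6. The inverse of x ↦ x^21 on (ℤ_{23})^× is x ↦ x^21, because 21·21 = 441 = 20·22 + 1 ≡ 1 (mod 22) and x^{22} = 1 for x ≠ 0 (Fermat). So σ⁻¹(6) = 6^21 mod 23.
Repeated squaring mod 23: 6^1 ≡ 6, 6^2 ≡ 6² = 36 ≡ 13, 6^4 ≡ 13² = 169 ≡ 8, 6^8 ≡ 8² = 64 ≡ 18, 6^16 ≡ 18² = 324 ≡ 2. Since 21 = 16 + 4 + 1, 6^21 ≡ 2·8·6: 2·8 = 16, then 16·6 = 96 ≡ 4. So 6^21 ≡ 4 (mod 23).
Hence σ⁻¹(6) = 4.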